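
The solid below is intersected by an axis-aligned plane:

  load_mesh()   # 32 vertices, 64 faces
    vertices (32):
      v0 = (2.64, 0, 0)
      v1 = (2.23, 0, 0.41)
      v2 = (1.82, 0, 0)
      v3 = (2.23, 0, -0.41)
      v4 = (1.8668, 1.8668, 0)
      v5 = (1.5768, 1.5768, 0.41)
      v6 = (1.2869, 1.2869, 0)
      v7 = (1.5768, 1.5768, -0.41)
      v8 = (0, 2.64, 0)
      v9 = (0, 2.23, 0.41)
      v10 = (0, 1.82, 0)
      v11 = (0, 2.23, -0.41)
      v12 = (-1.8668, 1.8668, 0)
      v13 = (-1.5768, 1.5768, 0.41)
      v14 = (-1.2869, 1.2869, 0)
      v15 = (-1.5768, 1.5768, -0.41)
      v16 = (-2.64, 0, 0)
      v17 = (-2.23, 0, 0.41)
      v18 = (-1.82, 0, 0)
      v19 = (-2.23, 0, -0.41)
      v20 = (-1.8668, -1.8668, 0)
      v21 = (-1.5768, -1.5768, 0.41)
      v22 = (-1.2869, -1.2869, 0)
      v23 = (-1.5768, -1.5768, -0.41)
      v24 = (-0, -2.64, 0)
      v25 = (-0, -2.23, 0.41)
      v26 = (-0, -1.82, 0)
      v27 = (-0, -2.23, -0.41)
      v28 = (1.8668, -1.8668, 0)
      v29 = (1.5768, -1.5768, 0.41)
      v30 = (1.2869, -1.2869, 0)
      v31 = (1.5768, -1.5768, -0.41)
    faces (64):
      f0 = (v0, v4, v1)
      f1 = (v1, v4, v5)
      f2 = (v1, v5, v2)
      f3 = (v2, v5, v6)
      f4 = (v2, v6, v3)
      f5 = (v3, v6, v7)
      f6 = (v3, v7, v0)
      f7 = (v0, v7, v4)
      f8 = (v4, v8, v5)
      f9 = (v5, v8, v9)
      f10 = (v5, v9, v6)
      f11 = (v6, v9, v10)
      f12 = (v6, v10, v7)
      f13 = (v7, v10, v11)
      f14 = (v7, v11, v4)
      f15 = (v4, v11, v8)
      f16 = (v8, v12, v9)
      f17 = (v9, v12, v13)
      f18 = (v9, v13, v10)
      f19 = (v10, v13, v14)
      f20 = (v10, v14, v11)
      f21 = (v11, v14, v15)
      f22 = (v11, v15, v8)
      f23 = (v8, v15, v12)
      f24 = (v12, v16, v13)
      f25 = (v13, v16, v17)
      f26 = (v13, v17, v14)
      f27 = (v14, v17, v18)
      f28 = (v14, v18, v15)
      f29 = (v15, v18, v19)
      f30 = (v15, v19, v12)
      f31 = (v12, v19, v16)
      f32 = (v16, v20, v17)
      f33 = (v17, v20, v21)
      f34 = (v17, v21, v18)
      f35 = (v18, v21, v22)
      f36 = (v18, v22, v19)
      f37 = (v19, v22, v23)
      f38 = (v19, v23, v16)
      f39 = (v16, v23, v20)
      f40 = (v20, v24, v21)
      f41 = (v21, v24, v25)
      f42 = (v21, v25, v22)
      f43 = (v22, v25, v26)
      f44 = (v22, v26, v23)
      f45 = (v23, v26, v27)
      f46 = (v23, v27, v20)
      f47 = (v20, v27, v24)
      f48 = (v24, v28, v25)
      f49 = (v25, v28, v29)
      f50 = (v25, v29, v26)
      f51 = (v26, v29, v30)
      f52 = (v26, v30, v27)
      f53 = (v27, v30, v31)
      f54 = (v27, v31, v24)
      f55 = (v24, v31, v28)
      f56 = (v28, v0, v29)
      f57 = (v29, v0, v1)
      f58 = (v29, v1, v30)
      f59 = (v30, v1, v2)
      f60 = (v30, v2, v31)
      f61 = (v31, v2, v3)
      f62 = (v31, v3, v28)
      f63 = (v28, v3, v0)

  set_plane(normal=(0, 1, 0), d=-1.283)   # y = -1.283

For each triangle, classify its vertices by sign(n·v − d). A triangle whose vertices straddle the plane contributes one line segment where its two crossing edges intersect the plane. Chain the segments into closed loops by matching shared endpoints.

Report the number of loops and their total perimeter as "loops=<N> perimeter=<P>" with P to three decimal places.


loops=2 perimeter=4.639

Straddling triangles (16 of 64):
  (v16,v20,v17) [+-+] → (-2.1086, -1.283, 0)–(-1.98038, -1.283, 0.128218)  len=0.1813
  (v17,v20,v21) [+--] → (-1.98038, -1.283, 0.128218)–(-1.69851, -1.283, 0.41)  len=0.3986
  (v17,v21,v18) [+-+] → (-1.69851, -1.283, 0.41)–(-1.62211, -1.283, 0.333606)  len=0.1080
  (v18,v21,v22) [+--] → (-1.62211, -1.283, 0.333606)–(-1.28852, -1.283, 0)  len=0.4718
  (v18,v22,v19) [+-+] → (-1.28852, -1.283, 0)–(-1.28976, -1.283, -0.00124252)  len=0.0018
  (v19,v22,v23) [+--] → (-1.28976, -1.283, -0.00124252)–(-1.69851, -1.283, -0.41)  len=0.5781
  (v19,v23,v16) [+-+] → (-1.69851, -1.283, -0.41)–(-1.7749, -1.283, -0.333606)  len=0.1080
  (v16,v23,v20) [+--] → (-1.7749, -1.283, -0.333606)–(-2.1086, -1.283, 0)  len=0.4719
  (v28,v0,v29) [-+-] → (2.1086, -1.283, 0)–(1.7749, -1.283, 0.333606)  len=0.4719
  (v29,v0,v1) [-++] → (1.7749, -1.283, 0.333606)–(1.69851, -1.283, 0.41)  len=0.1080
  (v29,v1,v30) [-+-] → (1.69851, -1.283, 0.41)–(1.28976, -1.283, 0.00124252)  len=0.5781
  (v30,v1,v2) [-++] → (1.28976, -1.283, 0.00124252)–(1.28852, -1.283, 0)  len=0.0018
  (v30,v2,v31) [-+-] → (1.28852, -1.283, 0)–(1.62211, -1.283, -0.333606)  len=0.4718
  (v31,v2,v3) [-++] → (1.62211, -1.283, -0.333606)–(1.69851, -1.283, -0.41)  len=0.1080
  (v31,v3,v28) [-+-] → (1.69851, -1.283, -0.41)–(1.98038, -1.283, -0.128218)  len=0.3986
  (v28,v3,v0) [-++] → (1.98038, -1.283, -0.128218)–(2.1086, -1.283, 0)  len=0.1813

Chained into 2 loop(s):
  loop 1: 8 segments, perimeter = 2.3194
  loop 2: 8 segments, perimeter = 2.3194
Total perimeter = 4.639


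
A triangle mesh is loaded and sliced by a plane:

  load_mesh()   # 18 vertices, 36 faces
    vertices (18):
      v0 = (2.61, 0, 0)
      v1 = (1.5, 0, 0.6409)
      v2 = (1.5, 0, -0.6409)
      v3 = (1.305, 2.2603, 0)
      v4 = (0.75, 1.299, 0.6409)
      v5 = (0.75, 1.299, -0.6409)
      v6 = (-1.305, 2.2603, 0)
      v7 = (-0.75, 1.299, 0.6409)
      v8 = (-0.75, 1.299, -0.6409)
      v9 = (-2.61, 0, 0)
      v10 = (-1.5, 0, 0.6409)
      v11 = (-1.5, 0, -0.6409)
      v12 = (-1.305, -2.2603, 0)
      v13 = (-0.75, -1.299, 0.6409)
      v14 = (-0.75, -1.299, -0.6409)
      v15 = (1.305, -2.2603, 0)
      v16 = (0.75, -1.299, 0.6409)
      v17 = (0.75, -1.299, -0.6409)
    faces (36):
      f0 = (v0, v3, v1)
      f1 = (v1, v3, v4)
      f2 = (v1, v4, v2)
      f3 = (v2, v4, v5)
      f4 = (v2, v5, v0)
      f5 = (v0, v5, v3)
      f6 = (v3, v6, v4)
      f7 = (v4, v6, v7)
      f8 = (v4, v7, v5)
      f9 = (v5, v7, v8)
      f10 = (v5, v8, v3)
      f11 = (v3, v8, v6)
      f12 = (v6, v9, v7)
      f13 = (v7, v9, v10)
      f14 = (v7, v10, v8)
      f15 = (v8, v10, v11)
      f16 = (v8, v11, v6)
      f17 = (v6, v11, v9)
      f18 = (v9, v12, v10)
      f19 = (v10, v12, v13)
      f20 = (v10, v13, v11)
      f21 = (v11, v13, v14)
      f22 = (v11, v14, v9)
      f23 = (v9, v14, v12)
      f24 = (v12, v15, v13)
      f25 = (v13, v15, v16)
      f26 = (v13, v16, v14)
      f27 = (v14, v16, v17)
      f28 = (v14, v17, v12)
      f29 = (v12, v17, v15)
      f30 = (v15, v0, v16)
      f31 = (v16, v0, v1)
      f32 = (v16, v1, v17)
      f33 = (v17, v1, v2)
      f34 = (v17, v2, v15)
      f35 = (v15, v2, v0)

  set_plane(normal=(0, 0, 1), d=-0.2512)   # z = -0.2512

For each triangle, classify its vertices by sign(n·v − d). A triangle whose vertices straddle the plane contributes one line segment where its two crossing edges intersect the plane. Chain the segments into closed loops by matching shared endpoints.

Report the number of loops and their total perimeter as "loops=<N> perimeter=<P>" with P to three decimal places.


loops=2 perimeter=22.049

Straddling triangles (24 of 36):
  (v1,v4,v2) [++-] → (1.27198, 0.394929, -0.2512)–(1.5, 0, -0.2512)  len=0.4560
  (v2,v4,v5) [-+-] → (1.27198, 0.394929, -0.2512)–(0.75, 1.299, -0.2512)  len=1.0439
  (v2,v5,v0) [--+] → (1.88098, 0.509142, -0.2512)–(2.17494, 0, -0.2512)  len=0.5879
  (v0,v5,v3) [+-+] → (1.88098, 0.509142, -0.2512)–(1.08747, 1.88352, -0.2512)  len=1.5870
  (v4,v7,v5) [++-] → (0.293962, 1.299, -0.2512)–(0.75, 1.299, -0.2512)  len=0.4560
  (v5,v7,v8) [-+-] → (0.293962, 1.299, -0.2512)–(-0.75, 1.299, -0.2512)  len=1.0440
  (v5,v8,v3) [--+] → (0.499545, 1.88352, -0.2512)–(1.08747, 1.88352, -0.2512)  len=0.5879
  (v3,v8,v6) [+-+] → (0.499545, 1.88352, -0.2512)–(-1.08747, 1.88352, -0.2512)  len=1.5870
  (v7,v10,v8) [++-] → (-0.978019, 0.904071, -0.2512)–(-0.75, 1.299, -0.2512)  len=0.4560
  (v8,v10,v11) [-+-] → (-0.978019, 0.904071, -0.2512)–(-1.5, 0, -0.2512)  len=1.0439
  (v8,v11,v6) [--+] → (-1.38143, 1.37438, -0.2512)–(-1.08747, 1.88352, -0.2512)  len=0.5879
  (v6,v11,v9) [+-+] → (-1.38143, 1.37438, -0.2512)–(-2.17494, 0, -0.2512)  len=1.5870
  (v10,v13,v11) [++-] → (-1.27198, -0.394929, -0.2512)–(-1.5, 0, -0.2512)  len=0.4560
  (v11,v13,v14) [-+-] → (-1.27198, -0.394929, -0.2512)–(-0.75, -1.299, -0.2512)  len=1.0439
  (v11,v14,v9) [--+] → (-1.88098, -0.509142, -0.2512)–(-2.17494, 0, -0.2512)  len=0.5879
  (v9,v14,v12) [+-+] → (-1.88098, -0.509142, -0.2512)–(-1.08747, -1.88352, -0.2512)  len=1.5870
  (v13,v16,v14) [++-] → (-0.293962, -1.299, -0.2512)–(-0.75, -1.299, -0.2512)  len=0.4560
  (v14,v16,v17) [-+-] → (-0.293962, -1.299, -0.2512)–(0.75, -1.299, -0.2512)  len=1.0440
  (v14,v17,v12) [--+] → (-0.499545, -1.88352, -0.2512)–(-1.08747, -1.88352, -0.2512)  len=0.5879
  (v12,v17,v15) [+-+] → (-0.499545, -1.88352, -0.2512)–(1.08747, -1.88352, -0.2512)  len=1.5870
  (v16,v1,v17) [++-] → (0.978019, -0.904071, -0.2512)–(0.75, -1.299, -0.2512)  len=0.4560
  (v17,v1,v2) [-+-] → (0.978019, -0.904071, -0.2512)–(1.5, 0, -0.2512)  len=1.0439
  (v17,v2,v15) [--+] → (1.38143, -1.37438, -0.2512)–(1.08747, -1.88352, -0.2512)  len=0.5879
  (v15,v2,v0) [+-+] → (1.38143, -1.37438, -0.2512)–(2.17494, 0, -0.2512)  len=1.5870

Chained into 2 loop(s):
  loop 1: 12 segments, perimeter = 8.9999
  loop 2: 12 segments, perimeter = 13.0495
Total perimeter = 22.049


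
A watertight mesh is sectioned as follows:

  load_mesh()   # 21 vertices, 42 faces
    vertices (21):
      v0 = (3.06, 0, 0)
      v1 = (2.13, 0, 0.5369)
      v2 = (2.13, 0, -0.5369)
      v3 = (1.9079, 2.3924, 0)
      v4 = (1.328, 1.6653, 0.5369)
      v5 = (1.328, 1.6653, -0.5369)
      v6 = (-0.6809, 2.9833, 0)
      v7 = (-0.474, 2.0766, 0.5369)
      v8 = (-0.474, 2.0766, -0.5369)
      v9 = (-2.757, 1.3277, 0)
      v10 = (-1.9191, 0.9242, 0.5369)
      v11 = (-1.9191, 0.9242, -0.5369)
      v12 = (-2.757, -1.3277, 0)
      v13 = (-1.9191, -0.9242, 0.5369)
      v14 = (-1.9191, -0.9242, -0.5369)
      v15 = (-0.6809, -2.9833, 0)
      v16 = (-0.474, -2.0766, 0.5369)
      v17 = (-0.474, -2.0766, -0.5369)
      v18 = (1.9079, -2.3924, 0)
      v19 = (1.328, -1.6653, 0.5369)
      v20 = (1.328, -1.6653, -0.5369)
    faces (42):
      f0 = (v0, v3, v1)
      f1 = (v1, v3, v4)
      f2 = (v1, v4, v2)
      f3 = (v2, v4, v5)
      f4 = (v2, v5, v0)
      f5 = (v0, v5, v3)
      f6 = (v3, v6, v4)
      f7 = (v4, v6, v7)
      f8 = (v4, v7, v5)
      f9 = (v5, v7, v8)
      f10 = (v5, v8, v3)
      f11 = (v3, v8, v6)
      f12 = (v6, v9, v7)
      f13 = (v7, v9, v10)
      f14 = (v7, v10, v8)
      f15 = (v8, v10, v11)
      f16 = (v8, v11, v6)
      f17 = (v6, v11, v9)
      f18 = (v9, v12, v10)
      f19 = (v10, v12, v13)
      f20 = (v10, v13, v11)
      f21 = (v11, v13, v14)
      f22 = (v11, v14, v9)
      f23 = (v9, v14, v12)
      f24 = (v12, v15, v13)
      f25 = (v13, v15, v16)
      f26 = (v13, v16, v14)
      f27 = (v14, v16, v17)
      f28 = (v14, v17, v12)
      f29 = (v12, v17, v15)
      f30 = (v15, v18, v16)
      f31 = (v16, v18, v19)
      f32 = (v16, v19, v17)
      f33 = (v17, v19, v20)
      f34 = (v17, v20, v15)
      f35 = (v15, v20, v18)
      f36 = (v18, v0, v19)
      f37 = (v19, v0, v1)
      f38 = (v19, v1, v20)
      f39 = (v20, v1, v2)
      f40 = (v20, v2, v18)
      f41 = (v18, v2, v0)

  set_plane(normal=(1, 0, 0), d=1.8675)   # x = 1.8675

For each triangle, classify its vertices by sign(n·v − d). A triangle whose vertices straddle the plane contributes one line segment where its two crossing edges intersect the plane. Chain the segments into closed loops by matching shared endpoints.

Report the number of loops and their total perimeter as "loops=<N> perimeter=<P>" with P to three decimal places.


loops=2 perimeter=9.889

Straddling triangles (16 of 42):
  (v1,v3,v4) [++-] → (1.8675, 2.34174, 0.0374043)–(1.8675, 0.545064, 0.5369)  len=1.8648
  (v1,v4,v2) [+-+] → (1.8675, 0.545064, 0.5369)–(1.8675, 0.545064, -0.185438)  len=0.7223
  (v2,v4,v5) [+--] → (1.8675, 0.545064, -0.185438)–(1.8675, 0.545064, -0.5369)  len=0.3515
  (v2,v5,v0) [+-+] → (1.8675, 0.545064, -0.5369)–(1.8675, 1.14658, -0.369661)  len=0.6243
  (v0,v5,v3) [+-+] → (1.8675, 1.14658, -0.369661)–(1.8675, 2.34174, -0.0374043)  len=1.2405
  (v3,v6,v4) [+--] → (1.8675, 2.40162, 0)–(1.8675, 2.34174, 0.0374043)  len=0.0706
  (v5,v8,v3) [--+] → (1.8675, 2.38704, -0.00910649)–(1.8675, 2.34174, -0.0374043)  len=0.0534
  (v3,v8,v6) [+--] → (1.8675, 2.38704, -0.00910649)–(1.8675, 2.40162, 0)  len=0.0172
  (v15,v18,v16) [-+-] → (1.8675, -2.40162, 0)–(1.8675, -2.38704, 0.00910649)  len=0.0172
  (v16,v18,v19) [-+-] → (1.8675, -2.38704, 0.00910649)–(1.8675, -2.34174, 0.0374043)  len=0.0534
  (v15,v20,v18) [--+] → (1.8675, -2.34174, -0.0374043)–(1.8675, -2.40162, 0)  len=0.0706
  (v18,v0,v19) [++-] → (1.8675, -1.14658, 0.369661)–(1.8675, -2.34174, 0.0374043)  len=1.2405
  (v19,v0,v1) [-++] → (1.8675, -1.14658, 0.369661)–(1.8675, -0.545064, 0.5369)  len=0.6243
  (v19,v1,v20) [-+-] → (1.8675, -0.545064, 0.5369)–(1.8675, -0.545064, 0.185438)  len=0.3515
  (v20,v1,v2) [-++] → (1.8675, -0.545064, 0.185438)–(1.8675, -0.545064, -0.5369)  len=0.7223
  (v20,v2,v18) [-++] → (1.8675, -0.545064, -0.5369)–(1.8675, -2.34174, -0.0374043)  len=1.8648

Chained into 2 loop(s):
  loop 1: 8 segments, perimeter = 4.9446
  loop 2: 8 segments, perimeter = 4.9446
Total perimeter = 9.889


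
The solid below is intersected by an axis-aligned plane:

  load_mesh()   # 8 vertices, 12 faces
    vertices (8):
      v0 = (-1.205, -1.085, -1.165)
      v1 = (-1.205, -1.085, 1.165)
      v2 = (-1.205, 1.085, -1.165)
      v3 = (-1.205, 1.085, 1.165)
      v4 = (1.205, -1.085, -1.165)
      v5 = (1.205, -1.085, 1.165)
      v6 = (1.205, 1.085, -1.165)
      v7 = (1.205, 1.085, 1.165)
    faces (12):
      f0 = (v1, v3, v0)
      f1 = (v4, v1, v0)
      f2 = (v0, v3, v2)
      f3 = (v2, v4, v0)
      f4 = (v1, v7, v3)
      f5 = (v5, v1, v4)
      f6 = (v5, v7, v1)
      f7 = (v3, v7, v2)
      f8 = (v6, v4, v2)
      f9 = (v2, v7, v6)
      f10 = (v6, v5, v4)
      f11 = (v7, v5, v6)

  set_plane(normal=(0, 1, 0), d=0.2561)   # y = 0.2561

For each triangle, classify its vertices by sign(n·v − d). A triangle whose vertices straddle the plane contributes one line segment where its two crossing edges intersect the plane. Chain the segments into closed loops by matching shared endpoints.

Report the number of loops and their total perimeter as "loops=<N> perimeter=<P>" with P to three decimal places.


loops=1 perimeter=9.480

Straddling triangles (8 of 12):
  (v1,v3,v0) [-+-] → (-1.205, 0.2561, 1.165)–(-1.205, 0.2561, 0.274983)  len=0.8900
  (v0,v3,v2) [-++] → (-1.205, 0.2561, 0.274983)–(-1.205, 0.2561, -1.165)  len=1.4400
  (v2,v4,v0) [+--] → (-0.284424, 0.2561, -1.165)–(-1.205, 0.2561, -1.165)  len=0.9206
  (v1,v7,v3) [-++] → (0.284424, 0.2561, 1.165)–(-1.205, 0.2561, 1.165)  len=1.4894
  (v5,v7,v1) [-+-] → (1.205, 0.2561, 1.165)–(0.284424, 0.2561, 1.165)  len=0.9206
  (v6,v4,v2) [+-+] → (1.205, 0.2561, -1.165)–(-0.284424, 0.2561, -1.165)  len=1.4894
  (v6,v5,v4) [+--] → (1.205, 0.2561, -0.274983)–(1.205, 0.2561, -1.165)  len=0.8900
  (v7,v5,v6) [+-+] → (1.205, 0.2561, 1.165)–(1.205, 0.2561, -0.274983)  len=1.4400

Chained into 1 loop(s):
  loop 1: 8 segments, perimeter = 9.4800
Total perimeter = 9.480


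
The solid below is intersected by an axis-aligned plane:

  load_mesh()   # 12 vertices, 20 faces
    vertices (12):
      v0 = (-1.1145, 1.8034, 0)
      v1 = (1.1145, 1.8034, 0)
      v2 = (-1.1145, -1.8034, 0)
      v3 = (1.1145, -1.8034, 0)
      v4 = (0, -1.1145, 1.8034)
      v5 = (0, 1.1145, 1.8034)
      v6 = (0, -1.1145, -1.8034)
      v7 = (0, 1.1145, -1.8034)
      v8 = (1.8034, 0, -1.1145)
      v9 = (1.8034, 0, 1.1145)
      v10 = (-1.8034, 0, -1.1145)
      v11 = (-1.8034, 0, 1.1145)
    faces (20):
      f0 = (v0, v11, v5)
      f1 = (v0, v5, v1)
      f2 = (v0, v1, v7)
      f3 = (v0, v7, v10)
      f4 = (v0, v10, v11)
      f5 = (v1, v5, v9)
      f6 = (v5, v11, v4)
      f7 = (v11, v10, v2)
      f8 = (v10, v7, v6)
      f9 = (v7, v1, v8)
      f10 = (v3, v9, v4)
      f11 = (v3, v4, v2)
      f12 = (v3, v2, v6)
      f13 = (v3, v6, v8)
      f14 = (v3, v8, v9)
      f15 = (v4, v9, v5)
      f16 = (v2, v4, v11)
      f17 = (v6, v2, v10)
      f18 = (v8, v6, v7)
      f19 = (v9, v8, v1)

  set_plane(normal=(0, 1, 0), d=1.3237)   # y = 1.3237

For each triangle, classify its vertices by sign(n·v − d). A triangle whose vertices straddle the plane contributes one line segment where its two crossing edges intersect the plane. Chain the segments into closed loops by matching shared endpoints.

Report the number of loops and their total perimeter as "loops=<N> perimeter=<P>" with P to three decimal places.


Straddling triangles (8 of 20):
  (v0,v11,v5) [+--] → (-1.29775, 1.3237, 0.296454)–(-0.338443, 1.3237, 1.25576)  len=1.3567
  (v0,v5,v1) [+-+] → (-0.338443, 1.3237, 1.25576)–(0.338443, 1.3237, 1.25576)  len=0.6769
  (v0,v1,v7) [++-] → (0.338443, 1.3237, -1.25576)–(-0.338443, 1.3237, -1.25576)  len=0.6769
  (v0,v7,v10) [+--] → (-0.338443, 1.3237, -1.25576)–(-1.29775, 1.3237, -0.296454)  len=1.3567
  (v0,v10,v11) [+--] → (-1.29775, 1.3237, -0.296454)–(-1.29775, 1.3237, 0.296454)  len=0.5929
  (v1,v5,v9) [+--] → (0.338443, 1.3237, 1.25576)–(1.29775, 1.3237, 0.296454)  len=1.3567
  (v7,v1,v8) [-+-] → (0.338443, 1.3237, -1.25576)–(1.29775, 1.3237, -0.296454)  len=1.3567
  (v9,v8,v1) [--+] → (1.29775, 1.3237, -0.296454)–(1.29775, 1.3237, 0.296454)  len=0.5929

Chained into 1 loop(s):
  loop 1: 8 segments, perimeter = 7.9662
Total perimeter = 7.966

loops=1 perimeter=7.966


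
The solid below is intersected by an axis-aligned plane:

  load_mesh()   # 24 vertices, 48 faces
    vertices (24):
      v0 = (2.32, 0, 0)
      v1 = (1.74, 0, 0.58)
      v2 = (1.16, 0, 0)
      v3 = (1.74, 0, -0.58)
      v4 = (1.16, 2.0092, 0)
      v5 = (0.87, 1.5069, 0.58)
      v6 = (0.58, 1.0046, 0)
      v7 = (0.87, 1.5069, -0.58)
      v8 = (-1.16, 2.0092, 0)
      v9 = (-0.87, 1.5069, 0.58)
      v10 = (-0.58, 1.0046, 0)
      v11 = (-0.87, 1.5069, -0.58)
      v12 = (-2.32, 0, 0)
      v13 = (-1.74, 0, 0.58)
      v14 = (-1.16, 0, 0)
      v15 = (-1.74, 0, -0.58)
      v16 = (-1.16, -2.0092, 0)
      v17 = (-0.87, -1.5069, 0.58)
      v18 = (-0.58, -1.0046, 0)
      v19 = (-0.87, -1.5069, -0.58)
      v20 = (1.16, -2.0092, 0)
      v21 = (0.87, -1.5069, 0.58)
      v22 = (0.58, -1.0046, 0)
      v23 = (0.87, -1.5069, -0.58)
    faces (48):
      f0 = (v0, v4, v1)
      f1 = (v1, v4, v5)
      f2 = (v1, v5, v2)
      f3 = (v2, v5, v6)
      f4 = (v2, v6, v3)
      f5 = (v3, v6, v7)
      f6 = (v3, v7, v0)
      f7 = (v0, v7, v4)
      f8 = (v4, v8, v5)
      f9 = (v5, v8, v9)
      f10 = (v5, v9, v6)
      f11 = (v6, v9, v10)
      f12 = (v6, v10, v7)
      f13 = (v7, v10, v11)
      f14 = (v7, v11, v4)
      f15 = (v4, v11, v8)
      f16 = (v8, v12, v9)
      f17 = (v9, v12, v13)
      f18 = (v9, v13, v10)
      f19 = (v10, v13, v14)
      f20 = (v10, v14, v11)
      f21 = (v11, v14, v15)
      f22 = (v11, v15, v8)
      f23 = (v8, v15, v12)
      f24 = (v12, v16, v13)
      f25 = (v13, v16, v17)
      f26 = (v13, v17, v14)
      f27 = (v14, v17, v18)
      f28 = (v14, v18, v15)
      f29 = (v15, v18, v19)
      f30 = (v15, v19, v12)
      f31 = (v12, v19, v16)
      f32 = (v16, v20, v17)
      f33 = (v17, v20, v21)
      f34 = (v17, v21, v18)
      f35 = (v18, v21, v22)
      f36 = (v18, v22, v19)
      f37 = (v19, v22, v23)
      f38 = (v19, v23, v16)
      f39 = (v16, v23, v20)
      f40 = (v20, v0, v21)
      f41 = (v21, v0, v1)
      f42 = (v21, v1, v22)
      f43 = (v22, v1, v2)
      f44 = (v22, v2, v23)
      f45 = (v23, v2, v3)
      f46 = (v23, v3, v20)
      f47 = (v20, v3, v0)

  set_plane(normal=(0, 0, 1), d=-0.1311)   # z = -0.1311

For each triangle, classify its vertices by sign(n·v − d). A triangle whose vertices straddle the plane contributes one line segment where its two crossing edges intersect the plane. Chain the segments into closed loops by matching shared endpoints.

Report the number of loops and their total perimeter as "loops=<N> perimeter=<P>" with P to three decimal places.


loops=2 perimeter=20.880

Straddling triangles (24 of 48):
  (v2,v6,v3) [++-] → (0.8422, 0.777526, -0.1311)–(1.2911, 0, -0.1311)  len=0.8978
  (v3,v6,v7) [-+-] → (0.8422, 0.777526, -0.1311)–(0.64555, 1.11814, -0.1311)  len=0.3933
  (v3,v7,v0) [--+] → (1.99225, 0.340611, -0.1311)–(2.1889, 0, -0.1311)  len=0.3933
  (v0,v7,v4) [+-+] → (1.99225, 0.340611, -0.1311)–(1.09445, 1.89566, -0.1311)  len=1.7956
  (v6,v10,v7) [++-] → (-0.25225, 1.11814, -0.1311)–(0.64555, 1.11814, -0.1311)  len=0.8978
  (v7,v10,v11) [-+-] → (-0.25225, 1.11814, -0.1311)–(-0.64555, 1.11814, -0.1311)  len=0.3933
  (v7,v11,v4) [--+] → (0.70115, 1.89566, -0.1311)–(1.09445, 1.89566, -0.1311)  len=0.3933
  (v4,v11,v8) [+-+] → (0.70115, 1.89566, -0.1311)–(-1.09445, 1.89566, -0.1311)  len=1.7956
  (v10,v14,v11) [++-] → (-1.09445, 0.340611, -0.1311)–(-0.64555, 1.11814, -0.1311)  len=0.8978
  (v11,v14,v15) [-+-] → (-1.09445, 0.340611, -0.1311)–(-1.2911, 0, -0.1311)  len=0.3933
  (v11,v15,v8) [--+] → (-1.2911, 1.55505, -0.1311)–(-1.09445, 1.89566, -0.1311)  len=0.3933
  (v8,v15,v12) [+-+] → (-1.2911, 1.55505, -0.1311)–(-2.1889, 0, -0.1311)  len=1.7956
  (v14,v18,v15) [++-] → (-0.8422, -0.777526, -0.1311)–(-1.2911, 0, -0.1311)  len=0.8978
  (v15,v18,v19) [-+-] → (-0.8422, -0.777526, -0.1311)–(-0.64555, -1.11814, -0.1311)  len=0.3933
  (v15,v19,v12) [--+] → (-1.99225, -0.340611, -0.1311)–(-2.1889, 0, -0.1311)  len=0.3933
  (v12,v19,v16) [+-+] → (-1.99225, -0.340611, -0.1311)–(-1.09445, -1.89566, -0.1311)  len=1.7956
  (v18,v22,v19) [++-] → (0.25225, -1.11814, -0.1311)–(-0.64555, -1.11814, -0.1311)  len=0.8978
  (v19,v22,v23) [-+-] → (0.25225, -1.11814, -0.1311)–(0.64555, -1.11814, -0.1311)  len=0.3933
  (v19,v23,v16) [--+] → (-0.70115, -1.89566, -0.1311)–(-1.09445, -1.89566, -0.1311)  len=0.3933
  (v16,v23,v20) [+-+] → (-0.70115, -1.89566, -0.1311)–(1.09445, -1.89566, -0.1311)  len=1.7956
  (v22,v2,v23) [++-] → (1.09445, -0.340611, -0.1311)–(0.64555, -1.11814, -0.1311)  len=0.8978
  (v23,v2,v3) [-+-] → (1.09445, -0.340611, -0.1311)–(1.2911, 0, -0.1311)  len=0.3933
  (v23,v3,v20) [--+] → (1.2911, -1.55505, -0.1311)–(1.09445, -1.89566, -0.1311)  len=0.3933
  (v20,v3,v0) [+-+] → (1.2911, -1.55505, -0.1311)–(2.1889, 0, -0.1311)  len=1.7956

Chained into 2 loop(s):
  loop 1: 12 segments, perimeter = 7.7466
  loop 2: 12 segments, perimeter = 13.1335
Total perimeter = 20.880


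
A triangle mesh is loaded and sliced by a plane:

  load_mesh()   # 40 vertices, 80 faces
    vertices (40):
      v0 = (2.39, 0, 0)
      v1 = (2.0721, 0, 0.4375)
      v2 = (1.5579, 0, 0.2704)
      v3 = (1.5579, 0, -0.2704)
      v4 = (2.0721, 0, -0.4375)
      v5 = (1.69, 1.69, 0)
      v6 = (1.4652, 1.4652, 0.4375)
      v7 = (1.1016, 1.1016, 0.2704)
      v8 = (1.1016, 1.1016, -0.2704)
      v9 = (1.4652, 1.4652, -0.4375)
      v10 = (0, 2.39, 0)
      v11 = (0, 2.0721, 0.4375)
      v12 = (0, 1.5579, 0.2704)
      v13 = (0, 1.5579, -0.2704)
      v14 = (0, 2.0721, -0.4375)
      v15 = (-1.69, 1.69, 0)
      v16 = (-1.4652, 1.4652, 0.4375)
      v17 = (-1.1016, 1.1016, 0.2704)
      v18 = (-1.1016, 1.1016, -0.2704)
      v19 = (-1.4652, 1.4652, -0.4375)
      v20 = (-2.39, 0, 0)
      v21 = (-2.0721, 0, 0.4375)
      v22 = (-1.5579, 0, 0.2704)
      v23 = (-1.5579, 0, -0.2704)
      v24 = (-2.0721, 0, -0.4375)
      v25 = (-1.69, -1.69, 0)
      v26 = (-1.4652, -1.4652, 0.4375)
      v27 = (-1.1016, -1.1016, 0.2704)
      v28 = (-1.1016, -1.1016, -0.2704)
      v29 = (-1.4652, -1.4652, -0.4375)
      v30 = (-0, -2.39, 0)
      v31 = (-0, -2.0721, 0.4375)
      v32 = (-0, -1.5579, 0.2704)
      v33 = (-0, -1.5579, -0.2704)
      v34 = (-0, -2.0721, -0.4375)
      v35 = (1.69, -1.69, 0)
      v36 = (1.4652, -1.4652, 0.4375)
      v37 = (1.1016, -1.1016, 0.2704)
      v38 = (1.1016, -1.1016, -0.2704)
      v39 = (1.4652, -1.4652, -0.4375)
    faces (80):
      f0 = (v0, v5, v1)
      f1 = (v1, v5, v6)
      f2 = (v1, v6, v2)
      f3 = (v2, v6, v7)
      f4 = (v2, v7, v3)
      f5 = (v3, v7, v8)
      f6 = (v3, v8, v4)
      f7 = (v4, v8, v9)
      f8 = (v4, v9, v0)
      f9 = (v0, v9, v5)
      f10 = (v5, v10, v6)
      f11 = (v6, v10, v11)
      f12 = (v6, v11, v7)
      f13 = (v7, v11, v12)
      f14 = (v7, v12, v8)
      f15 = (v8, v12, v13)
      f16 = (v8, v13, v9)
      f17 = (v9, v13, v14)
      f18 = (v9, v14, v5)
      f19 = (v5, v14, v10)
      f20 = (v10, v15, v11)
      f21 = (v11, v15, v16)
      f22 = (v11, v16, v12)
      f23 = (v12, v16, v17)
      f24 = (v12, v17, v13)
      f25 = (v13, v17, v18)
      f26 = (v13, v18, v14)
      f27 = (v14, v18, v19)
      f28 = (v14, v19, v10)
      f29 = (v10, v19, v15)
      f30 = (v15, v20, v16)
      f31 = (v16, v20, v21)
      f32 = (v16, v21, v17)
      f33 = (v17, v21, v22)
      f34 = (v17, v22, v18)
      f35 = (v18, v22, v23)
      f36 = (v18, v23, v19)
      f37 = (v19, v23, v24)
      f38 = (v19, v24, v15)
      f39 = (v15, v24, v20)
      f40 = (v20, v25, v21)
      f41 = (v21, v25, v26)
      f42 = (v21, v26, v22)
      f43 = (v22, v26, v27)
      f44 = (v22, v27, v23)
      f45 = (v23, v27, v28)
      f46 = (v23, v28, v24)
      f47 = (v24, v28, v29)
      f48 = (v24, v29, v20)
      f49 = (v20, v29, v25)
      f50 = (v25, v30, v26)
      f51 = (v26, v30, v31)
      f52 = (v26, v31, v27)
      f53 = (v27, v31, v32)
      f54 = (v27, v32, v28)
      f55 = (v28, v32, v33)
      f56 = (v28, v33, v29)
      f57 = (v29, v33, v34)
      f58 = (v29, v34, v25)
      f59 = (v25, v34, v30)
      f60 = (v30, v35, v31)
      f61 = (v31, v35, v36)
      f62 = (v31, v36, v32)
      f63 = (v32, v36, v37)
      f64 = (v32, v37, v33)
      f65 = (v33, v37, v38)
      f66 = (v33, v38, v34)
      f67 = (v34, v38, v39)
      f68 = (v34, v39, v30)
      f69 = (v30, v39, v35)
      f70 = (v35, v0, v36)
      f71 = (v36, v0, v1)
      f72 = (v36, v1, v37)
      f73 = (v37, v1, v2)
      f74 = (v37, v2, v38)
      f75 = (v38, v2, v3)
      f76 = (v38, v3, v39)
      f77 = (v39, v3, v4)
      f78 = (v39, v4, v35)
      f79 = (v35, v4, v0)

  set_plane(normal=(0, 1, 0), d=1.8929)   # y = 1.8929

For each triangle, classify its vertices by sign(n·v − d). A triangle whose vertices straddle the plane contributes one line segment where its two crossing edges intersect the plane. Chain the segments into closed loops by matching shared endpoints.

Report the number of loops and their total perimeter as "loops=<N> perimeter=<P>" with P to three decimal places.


loops=1 perimeter=5.280

Straddling triangles (14 of 80):
  (v5,v10,v6) [-+-] → (1.20014, 1.8929, 0)–(0.787577, 1.8929, 0.235166)  len=0.4749
  (v6,v10,v11) [-++] → (0.787577, 1.8929, 0.235166)–(0.432631, 1.8929, 0.4375)  len=0.4086
  (v6,v11,v7) [-+-] → (0.432631, 1.8929, 0.4375)–(0.203407, 1.8929, 0.406645)  len=0.2313
  (v7,v11,v12) [-+-] → (0.203407, 1.8929, 0.406645)–(0, 1.8929, 0.379265)  len=0.2052
  (v9,v13,v14) [--+] → (0, 1.8929, -0.379265)–(0.432631, 1.8929, -0.4375)  len=0.4365
  (v9,v14,v5) [-+-] → (0.432631, 1.8929, -0.4375)–(0.792588, 1.8929, -0.232318)  len=0.4143
  (v5,v14,v10) [-++] → (0.792588, 1.8929, -0.232318)–(1.20014, 1.8929, 0)  len=0.4691
  (v10,v15,v11) [+-+] → (-1.20014, 1.8929, 0)–(-0.792588, 1.8929, 0.232318)  len=0.4691
  (v11,v15,v16) [+--] → (-0.792588, 1.8929, 0.232318)–(-0.432631, 1.8929, 0.4375)  len=0.4143
  (v11,v16,v12) [+--] → (-0.432631, 1.8929, 0.4375)–(0, 1.8929, 0.379265)  len=0.4365
  (v13,v18,v14) [--+] → (-0.203407, 1.8929, -0.406645)–(0, 1.8929, -0.379265)  len=0.2052
  (v14,v18,v19) [+--] → (-0.203407, 1.8929, -0.406645)–(-0.432631, 1.8929, -0.4375)  len=0.2313
  (v14,v19,v10) [+-+] → (-0.432631, 1.8929, -0.4375)–(-0.787577, 1.8929, -0.235166)  len=0.4086
  (v10,v19,v15) [+--] → (-0.787577, 1.8929, -0.235166)–(-1.20014, 1.8929, 0)  len=0.4749

Chained into 1 loop(s):
  loop 1: 14 segments, perimeter = 5.2799
Total perimeter = 5.280


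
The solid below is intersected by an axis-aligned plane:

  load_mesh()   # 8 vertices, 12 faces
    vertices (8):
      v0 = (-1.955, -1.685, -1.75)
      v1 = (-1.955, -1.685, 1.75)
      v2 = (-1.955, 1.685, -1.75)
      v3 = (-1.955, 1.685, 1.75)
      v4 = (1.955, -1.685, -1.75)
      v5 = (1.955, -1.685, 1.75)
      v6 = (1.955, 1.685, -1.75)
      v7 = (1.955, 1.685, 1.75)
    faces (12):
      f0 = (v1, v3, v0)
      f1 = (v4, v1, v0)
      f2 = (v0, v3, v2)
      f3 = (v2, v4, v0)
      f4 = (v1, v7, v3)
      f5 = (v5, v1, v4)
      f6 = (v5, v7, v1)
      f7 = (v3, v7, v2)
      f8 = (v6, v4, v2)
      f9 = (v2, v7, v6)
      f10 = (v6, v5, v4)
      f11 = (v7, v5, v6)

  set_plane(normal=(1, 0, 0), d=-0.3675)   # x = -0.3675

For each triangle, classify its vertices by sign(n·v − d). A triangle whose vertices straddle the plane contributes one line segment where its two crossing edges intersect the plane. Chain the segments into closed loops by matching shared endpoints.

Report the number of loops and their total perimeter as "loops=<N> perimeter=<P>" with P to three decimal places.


loops=1 perimeter=13.740

Straddling triangles (8 of 12):
  (v4,v1,v0) [+--] → (-0.3675, -1.685, 0.328964)–(-0.3675, -1.685, -1.75)  len=2.0790
  (v2,v4,v0) [-+-] → (-0.3675, 0.316746, -1.75)–(-0.3675, -1.685, -1.75)  len=2.0017
  (v1,v7,v3) [-+-] → (-0.3675, -0.316746, 1.75)–(-0.3675, 1.685, 1.75)  len=2.0017
  (v5,v1,v4) [+-+] → (-0.3675, -1.685, 1.75)–(-0.3675, -1.685, 0.328964)  len=1.4210
  (v5,v7,v1) [++-] → (-0.3675, -0.316746, 1.75)–(-0.3675, -1.685, 1.75)  len=1.3683
  (v3,v7,v2) [-+-] → (-0.3675, 1.685, 1.75)–(-0.3675, 1.685, -0.328964)  len=2.0790
  (v6,v4,v2) [++-] → (-0.3675, 0.316746, -1.75)–(-0.3675, 1.685, -1.75)  len=1.3683
  (v2,v7,v6) [-++] → (-0.3675, 1.685, -0.328964)–(-0.3675, 1.685, -1.75)  len=1.4210

Chained into 1 loop(s):
  loop 1: 8 segments, perimeter = 13.7400
Total perimeter = 13.740


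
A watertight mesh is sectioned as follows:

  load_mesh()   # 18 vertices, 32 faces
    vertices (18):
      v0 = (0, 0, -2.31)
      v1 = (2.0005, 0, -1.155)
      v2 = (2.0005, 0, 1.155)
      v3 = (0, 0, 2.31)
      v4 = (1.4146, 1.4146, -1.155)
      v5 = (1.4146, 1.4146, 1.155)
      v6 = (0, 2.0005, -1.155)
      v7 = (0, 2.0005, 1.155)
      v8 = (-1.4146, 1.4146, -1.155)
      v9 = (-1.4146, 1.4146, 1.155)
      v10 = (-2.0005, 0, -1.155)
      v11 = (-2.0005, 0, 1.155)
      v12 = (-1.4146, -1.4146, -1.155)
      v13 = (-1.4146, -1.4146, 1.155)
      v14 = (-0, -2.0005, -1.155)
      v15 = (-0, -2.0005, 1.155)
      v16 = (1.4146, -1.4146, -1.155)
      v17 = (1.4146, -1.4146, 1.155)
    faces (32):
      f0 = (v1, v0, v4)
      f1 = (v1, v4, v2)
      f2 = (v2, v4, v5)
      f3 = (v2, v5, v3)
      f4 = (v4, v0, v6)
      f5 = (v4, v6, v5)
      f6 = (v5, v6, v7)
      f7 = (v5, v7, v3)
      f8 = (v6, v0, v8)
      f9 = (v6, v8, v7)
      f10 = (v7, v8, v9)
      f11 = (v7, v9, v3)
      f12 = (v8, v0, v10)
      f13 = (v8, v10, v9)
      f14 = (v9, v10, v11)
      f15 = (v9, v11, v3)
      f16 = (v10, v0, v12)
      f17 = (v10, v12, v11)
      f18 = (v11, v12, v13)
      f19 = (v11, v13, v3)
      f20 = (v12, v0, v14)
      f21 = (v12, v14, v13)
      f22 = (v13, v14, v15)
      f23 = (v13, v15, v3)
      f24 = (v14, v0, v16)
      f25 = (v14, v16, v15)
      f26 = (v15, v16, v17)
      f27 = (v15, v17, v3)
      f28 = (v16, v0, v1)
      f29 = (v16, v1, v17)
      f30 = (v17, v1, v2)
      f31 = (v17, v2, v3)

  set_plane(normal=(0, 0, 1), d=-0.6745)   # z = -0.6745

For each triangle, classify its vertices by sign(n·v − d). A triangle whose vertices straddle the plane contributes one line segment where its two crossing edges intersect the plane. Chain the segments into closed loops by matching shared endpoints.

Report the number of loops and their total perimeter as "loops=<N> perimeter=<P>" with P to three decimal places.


loops=1 perimeter=12.249

Straddling triangles (16 of 32):
  (v1,v4,v2) [--+] → (1.53647, 1.12035, -0.6745)–(2.0005, 0, -0.6745)  len=1.2126
  (v2,v4,v5) [+-+] → (1.53647, 1.12035, -0.6745)–(1.4146, 1.4146, -0.6745)  len=0.3185
  (v4,v6,v5) [--+] → (0.294249, 1.87863, -0.6745)–(1.4146, 1.4146, -0.6745)  len=1.2126
  (v5,v6,v7) [+-+] → (0.294249, 1.87863, -0.6745)–(0, 2.0005, -0.6745)  len=0.3185
  (v6,v8,v7) [--+] → (-1.12035, 1.53647, -0.6745)–(0, 2.0005, -0.6745)  len=1.2126
  (v7,v8,v9) [+-+] → (-1.12035, 1.53647, -0.6745)–(-1.4146, 1.4146, -0.6745)  len=0.3185
  (v8,v10,v9) [--+] → (-1.87863, 0.294249, -0.6745)–(-1.4146, 1.4146, -0.6745)  len=1.2126
  (v9,v10,v11) [+-+] → (-1.87863, 0.294249, -0.6745)–(-2.0005, 0, -0.6745)  len=0.3185
  (v10,v12,v11) [--+] → (-1.53647, -1.12035, -0.6745)–(-2.0005, 0, -0.6745)  len=1.2126
  (v11,v12,v13) [+-+] → (-1.53647, -1.12035, -0.6745)–(-1.4146, -1.4146, -0.6745)  len=0.3185
  (v12,v14,v13) [--+] → (-0.294249, -1.87863, -0.6745)–(-1.4146, -1.4146, -0.6745)  len=1.2126
  (v13,v14,v15) [+-+] → (-0.294249, -1.87863, -0.6745)–(0, -2.0005, -0.6745)  len=0.3185
  (v14,v16,v15) [--+] → (1.12035, -1.53647, -0.6745)–(0, -2.0005, -0.6745)  len=1.2126
  (v15,v16,v17) [+-+] → (1.12035, -1.53647, -0.6745)–(1.4146, -1.4146, -0.6745)  len=0.3185
  (v16,v1,v17) [--+] → (1.87863, -0.294249, -0.6745)–(1.4146, -1.4146, -0.6745)  len=1.2126
  (v17,v1,v2) [+-+] → (1.87863, -0.294249, -0.6745)–(2.0005, 0, -0.6745)  len=0.3185

Chained into 1 loop(s):
  loop 1: 16 segments, perimeter = 12.2491
Total perimeter = 12.249


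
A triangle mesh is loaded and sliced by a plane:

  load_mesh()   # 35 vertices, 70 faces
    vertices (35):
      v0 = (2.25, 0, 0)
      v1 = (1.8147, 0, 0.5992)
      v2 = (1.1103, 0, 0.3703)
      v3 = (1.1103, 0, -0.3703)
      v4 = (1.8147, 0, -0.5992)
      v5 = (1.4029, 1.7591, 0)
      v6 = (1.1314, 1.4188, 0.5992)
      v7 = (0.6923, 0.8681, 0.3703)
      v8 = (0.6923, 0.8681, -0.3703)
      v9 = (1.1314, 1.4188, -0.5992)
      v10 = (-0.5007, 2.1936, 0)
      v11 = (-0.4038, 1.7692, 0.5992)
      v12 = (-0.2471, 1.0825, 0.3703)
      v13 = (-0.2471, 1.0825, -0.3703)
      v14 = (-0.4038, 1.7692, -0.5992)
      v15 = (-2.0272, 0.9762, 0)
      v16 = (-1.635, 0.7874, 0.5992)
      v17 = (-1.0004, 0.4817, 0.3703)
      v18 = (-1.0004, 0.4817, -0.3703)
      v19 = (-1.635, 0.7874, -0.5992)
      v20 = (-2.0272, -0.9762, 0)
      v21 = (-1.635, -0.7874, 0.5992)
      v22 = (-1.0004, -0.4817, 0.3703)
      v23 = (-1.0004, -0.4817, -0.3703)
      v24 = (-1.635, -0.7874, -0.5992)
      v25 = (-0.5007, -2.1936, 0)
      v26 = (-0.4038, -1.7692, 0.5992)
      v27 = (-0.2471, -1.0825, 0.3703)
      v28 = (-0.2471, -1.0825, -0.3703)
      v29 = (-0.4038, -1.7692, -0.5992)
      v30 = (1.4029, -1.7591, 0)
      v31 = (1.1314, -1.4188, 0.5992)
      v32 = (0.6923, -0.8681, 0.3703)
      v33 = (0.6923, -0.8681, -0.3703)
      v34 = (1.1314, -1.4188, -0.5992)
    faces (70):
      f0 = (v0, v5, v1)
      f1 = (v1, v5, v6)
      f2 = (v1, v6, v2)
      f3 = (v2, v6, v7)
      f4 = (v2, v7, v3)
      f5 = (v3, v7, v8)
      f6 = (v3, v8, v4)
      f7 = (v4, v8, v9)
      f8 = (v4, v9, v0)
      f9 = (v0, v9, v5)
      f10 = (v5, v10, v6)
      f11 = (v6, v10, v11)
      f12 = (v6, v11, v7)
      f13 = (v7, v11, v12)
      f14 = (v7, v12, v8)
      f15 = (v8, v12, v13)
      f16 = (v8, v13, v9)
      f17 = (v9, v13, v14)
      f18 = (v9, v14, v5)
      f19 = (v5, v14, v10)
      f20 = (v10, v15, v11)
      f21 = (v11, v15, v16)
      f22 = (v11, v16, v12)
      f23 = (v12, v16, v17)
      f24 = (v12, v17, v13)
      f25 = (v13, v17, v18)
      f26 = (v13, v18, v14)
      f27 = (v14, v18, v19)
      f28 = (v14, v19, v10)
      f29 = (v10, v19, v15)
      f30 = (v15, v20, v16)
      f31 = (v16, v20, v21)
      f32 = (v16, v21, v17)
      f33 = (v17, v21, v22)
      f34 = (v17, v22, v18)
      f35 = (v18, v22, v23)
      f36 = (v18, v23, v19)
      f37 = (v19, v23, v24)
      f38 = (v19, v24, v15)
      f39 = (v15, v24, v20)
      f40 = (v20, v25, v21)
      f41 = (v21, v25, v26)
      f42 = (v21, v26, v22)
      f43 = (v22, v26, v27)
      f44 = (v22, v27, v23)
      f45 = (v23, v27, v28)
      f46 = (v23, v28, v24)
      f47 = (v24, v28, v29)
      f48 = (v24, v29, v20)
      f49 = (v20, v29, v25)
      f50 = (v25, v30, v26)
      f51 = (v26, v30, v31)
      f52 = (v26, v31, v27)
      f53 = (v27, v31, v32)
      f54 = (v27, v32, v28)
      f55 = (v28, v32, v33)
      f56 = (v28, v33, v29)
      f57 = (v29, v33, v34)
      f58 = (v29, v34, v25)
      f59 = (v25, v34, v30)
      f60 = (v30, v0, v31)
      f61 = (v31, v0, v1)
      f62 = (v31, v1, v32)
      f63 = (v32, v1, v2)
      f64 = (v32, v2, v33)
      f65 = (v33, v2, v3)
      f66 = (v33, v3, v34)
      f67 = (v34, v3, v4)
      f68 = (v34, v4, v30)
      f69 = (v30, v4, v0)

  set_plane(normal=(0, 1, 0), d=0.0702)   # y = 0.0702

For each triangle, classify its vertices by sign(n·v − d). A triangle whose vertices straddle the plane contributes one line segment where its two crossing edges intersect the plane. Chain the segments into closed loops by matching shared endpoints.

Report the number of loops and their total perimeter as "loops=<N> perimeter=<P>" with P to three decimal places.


Straddling triangles (20 of 70):
  (v0,v5,v1) [-+-] → (2.21619, 0.0702, 0)–(1.79827, 0.0702, 0.575288)  len=0.7111
  (v1,v5,v6) [-++] → (1.79827, 0.0702, 0.575288)–(1.78089, 0.0702, 0.5992)  len=0.0296
  (v1,v6,v2) [-+-] → (1.78089, 0.0702, 0.5992)–(1.11134, 0.0702, 0.381626)  len=0.7040
  (v2,v6,v7) [-++] → (1.11134, 0.0702, 0.381626)–(1.0765, 0.0702, 0.3703)  len=0.0366
  (v2,v7,v3) [-+-] → (1.0765, 0.0702, 0.3703)–(1.0765, 0.0702, -0.31041)  len=0.6807
  (v3,v7,v8) [-++] → (1.0765, 0.0702, -0.31041)–(1.0765, 0.0702, -0.3703)  len=0.0599
  (v3,v8,v4) [-+-] → (1.0765, 0.0702, -0.3703)–(1.72394, 0.0702, -0.58069)  len=0.6808
  (v4,v8,v9) [-++] → (1.72394, 0.0702, -0.58069)–(1.78089, 0.0702, -0.5992)  len=0.0599
  (v4,v9,v0) [-+-] → (1.78089, 0.0702, -0.5992)–(2.19465, 0.0702, -0.0296475)  len=0.7040
  (v0,v9,v5) [-++] → (2.19465, 0.0702, -0.0296475)–(2.21619, 0.0702, 0)  len=0.0366
  (v15,v20,v16) [+-+] → (-2.0272, 0.0702, 0)–(-1.7945, 0.0702, 0.355524)  len=0.4249
  (v16,v20,v21) [+--] → (-1.7945, 0.0702, 0.355524)–(-1.635, 0.0702, 0.5992)  len=0.2912
  (v16,v21,v17) [+-+] → (-1.635, 0.0702, 0.5992)–(-1.20617, 0.0702, 0.44452)  len=0.4559
  (v17,v21,v22) [+--] → (-1.20617, 0.0702, 0.44452)–(-1.0004, 0.0702, 0.3703)  len=0.2187
  (v17,v22,v18) [+-+] → (-1.0004, 0.0702, 0.3703)–(-1.0004, 0.0702, -0.0539652)  len=0.4243
  (v18,v22,v23) [+--] → (-1.0004, 0.0702, -0.0539652)–(-1.0004, 0.0702, -0.3703)  len=0.3163
  (v18,v23,v19) [+-+] → (-1.0004, 0.0702, -0.3703)–(-1.27637, 0.0702, -0.469843)  len=0.2934
  (v19,v23,v24) [+--] → (-1.27637, 0.0702, -0.469843)–(-1.635, 0.0702, -0.5992)  len=0.3812
  (v19,v24,v15) [+-+] → (-1.635, 0.0702, -0.5992)–(-1.82572, 0.0702, -0.307822)  len=0.3482
  (v15,v24,v20) [+--] → (-1.82572, 0.0702, -0.307822)–(-2.0272, 0.0702, 0)  len=0.3679

Chained into 2 loop(s):
  loop 1: 10 segments, perimeter = 3.7032
  loop 2: 10 segments, perimeter = 3.5221
Total perimeter = 7.225

loops=2 perimeter=7.225


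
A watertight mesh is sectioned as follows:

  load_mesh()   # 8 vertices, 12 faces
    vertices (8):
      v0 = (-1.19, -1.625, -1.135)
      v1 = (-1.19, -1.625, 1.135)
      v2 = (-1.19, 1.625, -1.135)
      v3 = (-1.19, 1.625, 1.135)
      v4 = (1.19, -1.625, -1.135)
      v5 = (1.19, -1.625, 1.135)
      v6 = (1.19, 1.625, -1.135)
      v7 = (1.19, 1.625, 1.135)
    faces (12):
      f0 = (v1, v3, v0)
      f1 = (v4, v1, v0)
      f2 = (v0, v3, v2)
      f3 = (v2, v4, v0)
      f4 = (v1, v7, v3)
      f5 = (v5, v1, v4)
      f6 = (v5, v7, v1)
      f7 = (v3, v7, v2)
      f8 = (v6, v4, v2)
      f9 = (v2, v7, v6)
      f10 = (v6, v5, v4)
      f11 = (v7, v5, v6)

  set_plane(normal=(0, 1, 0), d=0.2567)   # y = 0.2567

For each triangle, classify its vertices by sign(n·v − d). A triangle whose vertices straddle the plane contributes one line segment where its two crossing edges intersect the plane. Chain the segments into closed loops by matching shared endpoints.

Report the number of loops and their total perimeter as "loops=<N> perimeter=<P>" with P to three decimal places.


loops=1 perimeter=9.300

Straddling triangles (8 of 12):
  (v1,v3,v0) [-+-] → (-1.19, 0.2567, 1.135)–(-1.19, 0.2567, 0.179295)  len=0.9557
  (v0,v3,v2) [-++] → (-1.19, 0.2567, 0.179295)–(-1.19, 0.2567, -1.135)  len=1.3143
  (v2,v4,v0) [+--] → (-0.187983, 0.2567, -1.135)–(-1.19, 0.2567, -1.135)  len=1.0020
  (v1,v7,v3) [-++] → (0.187983, 0.2567, 1.135)–(-1.19, 0.2567, 1.135)  len=1.3780
  (v5,v7,v1) [-+-] → (1.19, 0.2567, 1.135)–(0.187983, 0.2567, 1.135)  len=1.0020
  (v6,v4,v2) [+-+] → (1.19, 0.2567, -1.135)–(-0.187983, 0.2567, -1.135)  len=1.3780
  (v6,v5,v4) [+--] → (1.19, 0.2567, -0.179295)–(1.19, 0.2567, -1.135)  len=0.9557
  (v7,v5,v6) [+-+] → (1.19, 0.2567, 1.135)–(1.19, 0.2567, -0.179295)  len=1.3143

Chained into 1 loop(s):
  loop 1: 8 segments, perimeter = 9.3000
Total perimeter = 9.300
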